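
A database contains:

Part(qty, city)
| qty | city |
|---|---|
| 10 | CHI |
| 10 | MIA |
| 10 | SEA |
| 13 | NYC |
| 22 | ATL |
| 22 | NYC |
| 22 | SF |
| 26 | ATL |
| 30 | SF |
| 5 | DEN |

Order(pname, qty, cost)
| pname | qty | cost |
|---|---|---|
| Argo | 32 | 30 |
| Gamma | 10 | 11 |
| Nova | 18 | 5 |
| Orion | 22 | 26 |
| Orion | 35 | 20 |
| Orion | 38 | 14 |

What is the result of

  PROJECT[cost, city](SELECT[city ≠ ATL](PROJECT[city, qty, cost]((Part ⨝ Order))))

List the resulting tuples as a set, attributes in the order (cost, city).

{(11, CHI), (11, MIA), (11, SEA), (26, NYC), (26, SF)}

Natural join on qty: {(10, CHI, Gamma, 11), (10, MIA, Gamma, 11), (10, SEA, Gamma, 11), (22, ATL, Orion, 26), (22, NYC, Orion, 26), (22, SF, Orion, 26)}
Projecting to city, qty, cost: {(ATL, 22, 26), (CHI, 10, 11), (MIA, 10, 11), (NYC, 22, 26), (SEA, 10, 11), (SF, 22, 26)}
Selection city ≠ ATL: {(CHI, 10, 11), (MIA, 10, 11), (NYC, 22, 26), (SEA, 10, 11), (SF, 22, 26)}
Projecting to cost, city: {(11, CHI), (11, MIA), (11, SEA), (26, NYC), (26, SF)}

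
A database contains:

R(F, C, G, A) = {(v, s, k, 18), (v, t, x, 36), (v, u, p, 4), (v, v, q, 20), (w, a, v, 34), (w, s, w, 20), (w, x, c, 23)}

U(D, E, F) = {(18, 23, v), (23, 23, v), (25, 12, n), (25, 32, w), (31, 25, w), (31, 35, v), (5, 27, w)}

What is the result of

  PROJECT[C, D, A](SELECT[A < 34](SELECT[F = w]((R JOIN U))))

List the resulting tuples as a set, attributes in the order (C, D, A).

{(s, 25, 20), (s, 31, 20), (s, 5, 20), (x, 25, 23), (x, 31, 23), (x, 5, 23)}

Joining R and U on F yields {(v, s, k, 18, 18, 23), (v, s, k, 18, 23, 23), (v, s, k, 18, 31, 35), (v, t, x, 36, 18, 23), (v, t, x, 36, 23, 23), (v, t, x, 36, 31, 35), (v, u, p, 4, 18, 23), (v, u, p, 4, 23, 23), (v, u, p, 4, 31, 35), (v, v, q, 20, 18, 23), (v, v, q, 20, 23, 23), (v, v, q, 20, 31, 35), (w, a, v, 34, 25, 32), (w, a, v, 34, 31, 25), (w, a, v, 34, 5, 27), (w, s, w, 20, 25, 32), (w, s, w, 20, 31, 25), (w, s, w, 20, 5, 27), (w, x, c, 23, 25, 32), (w, x, c, 23, 31, 25), (w, x, c, 23, 5, 27)}.
Selection F = w: {(w, a, v, 34, 25, 32), (w, a, v, 34, 31, 25), (w, a, v, 34, 5, 27), (w, s, w, 20, 25, 32), (w, s, w, 20, 31, 25), (w, s, w, 20, 5, 27), (w, x, c, 23, 25, 32), (w, x, c, 23, 31, 25), (w, x, c, 23, 5, 27)}
Selection A < 34: {(w, s, w, 20, 25, 32), (w, s, w, 20, 31, 25), (w, s, w, 20, 5, 27), (w, x, c, 23, 25, 32), (w, x, c, 23, 31, 25), (w, x, c, 23, 5, 27)}
Projecting to C, D, A: {(s, 25, 20), (s, 31, 20), (s, 5, 20), (x, 25, 23), (x, 31, 23), (x, 5, 23)}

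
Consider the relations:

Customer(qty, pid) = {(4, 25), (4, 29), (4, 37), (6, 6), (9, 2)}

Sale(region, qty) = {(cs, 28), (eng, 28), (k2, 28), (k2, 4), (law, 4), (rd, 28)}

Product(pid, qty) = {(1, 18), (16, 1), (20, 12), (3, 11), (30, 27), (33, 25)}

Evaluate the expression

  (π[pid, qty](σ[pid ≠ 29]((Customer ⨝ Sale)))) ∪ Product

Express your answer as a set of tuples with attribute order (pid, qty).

{(1, 18), (16, 1), (20, 12), (25, 4), (3, 11), (30, 27), (33, 25), (37, 4)}

Joining Customer and Sale on qty yields {(4, 25, k2), (4, 25, law), (4, 29, k2), (4, 29, law), (4, 37, k2), (4, 37, law)}.
Apply σ_{pid ≠ 29}; surviving tuples: {(4, 25, k2), (4, 25, law), (4, 37, k2), (4, 37, law)}
Keep only column(s) pid, qty (2 duplicate(s) eliminated): {(25, 4), (37, 4)}
Set union of the two operands is {(1, 18), (16, 1), (20, 12), (25, 4), (3, 11), (30, 27), (33, 25), (37, 4)}.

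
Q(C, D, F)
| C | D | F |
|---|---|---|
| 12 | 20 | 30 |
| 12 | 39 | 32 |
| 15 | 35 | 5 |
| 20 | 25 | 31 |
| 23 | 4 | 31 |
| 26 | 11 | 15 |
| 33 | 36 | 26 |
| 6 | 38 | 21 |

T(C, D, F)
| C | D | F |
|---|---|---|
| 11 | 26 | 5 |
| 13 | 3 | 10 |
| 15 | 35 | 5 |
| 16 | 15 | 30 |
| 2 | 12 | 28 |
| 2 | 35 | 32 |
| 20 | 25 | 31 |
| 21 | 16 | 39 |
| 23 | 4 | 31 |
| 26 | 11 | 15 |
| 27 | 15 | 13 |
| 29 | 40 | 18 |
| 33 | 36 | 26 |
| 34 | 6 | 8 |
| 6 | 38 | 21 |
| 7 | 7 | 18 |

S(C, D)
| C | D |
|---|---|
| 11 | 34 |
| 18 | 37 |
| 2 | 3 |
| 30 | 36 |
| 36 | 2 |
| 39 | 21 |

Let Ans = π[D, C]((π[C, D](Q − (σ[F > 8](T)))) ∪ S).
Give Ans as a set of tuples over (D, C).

{(2, 36), (20, 12), (21, 39), (3, 2), (34, 11), (35, 15), (36, 30), (37, 18), (39, 12)}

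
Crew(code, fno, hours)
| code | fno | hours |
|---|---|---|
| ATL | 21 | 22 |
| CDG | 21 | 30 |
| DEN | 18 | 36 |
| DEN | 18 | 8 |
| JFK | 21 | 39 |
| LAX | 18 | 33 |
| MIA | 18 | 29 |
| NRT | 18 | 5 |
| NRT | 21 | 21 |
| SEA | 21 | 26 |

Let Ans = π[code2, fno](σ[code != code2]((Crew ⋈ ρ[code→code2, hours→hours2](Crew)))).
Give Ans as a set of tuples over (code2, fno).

{(ATL, 21), (CDG, 21), (DEN, 18), (JFK, 21), (LAX, 18), (MIA, 18), (NRT, 18), (NRT, 21), (SEA, 21)}

ρ[code→code2, hours→hours2]: schema becomes (code2, fno, hours2); tuples unchanged.
Crew ⋈ ρ[code→code2, hours→hours2](Crew) (natural join on fno): {(ATL, 21, 22, ATL, 22), (ATL, 21, 22, CDG, 30), (ATL, 21, 22, JFK, 39), (ATL, 21, 22, NRT, 21), (ATL, 21, 22, SEA, 26), (CDG, 21, 30, ATL, 22), (CDG, 21, 30, CDG, 30), (CDG, 21, 30, JFK, 39), (CDG, 21, 30, NRT, 21), (CDG, 21, 30, SEA, 26), (DEN, 18, 36, DEN, 36), (DEN, 18, 36, DEN, 8), (DEN, 18, 36, LAX, 33), (DEN, 18, 36, MIA, 29), (DEN, 18, 36, NRT, 5), (DEN, 18, 8, DEN, 36), (DEN, 18, 8, DEN, 8), (DEN, 18, 8, LAX, 33), (DEN, 18, 8, MIA, 29), (DEN, 18, 8, NRT, 5), (JFK, 21, 39, ATL, 22), (JFK, 21, 39, CDG, 30), (JFK, 21, 39, JFK, 39), (JFK, 21, 39, NRT, 21), (JFK, 21, 39, SEA, 26), (LAX, 18, 33, DEN, 36), (LAX, 18, 33, DEN, 8), (LAX, 18, 33, LAX, 33), (LAX, 18, 33, MIA, 29), (LAX, 18, 33, NRT, 5), (MIA, 18, 29, DEN, 36), (MIA, 18, 29, DEN, 8), (MIA, 18, 29, LAX, 33), (MIA, 18, 29, MIA, 29), (MIA, 18, 29, NRT, 5), (NRT, 18, 5, DEN, 36), (NRT, 18, 5, DEN, 8), (NRT, 18, 5, LAX, 33), (NRT, 18, 5, MIA, 29), (NRT, 18, 5, NRT, 5), (NRT, 21, 21, ATL, 22), (NRT, 21, 21, CDG, 30), (NRT, 21, 21, JFK, 39), (NRT, 21, 21, NRT, 21), (NRT, 21, 21, SEA, 26), (SEA, 21, 26, ATL, 22), (SEA, 21, 26, CDG, 30), (SEA, 21, 26, JFK, 39), (SEA, 21, 26, NRT, 21), (SEA, 21, 26, SEA, 26)}
σ[code != code2]: keep tuples satisfying code != code2 → {(ATL, 21, 22, CDG, 30), (ATL, 21, 22, JFK, 39), (ATL, 21, 22, NRT, 21), (ATL, 21, 22, SEA, 26), (CDG, 21, 30, ATL, 22), (CDG, 21, 30, JFK, 39), (CDG, 21, 30, NRT, 21), (CDG, 21, 30, SEA, 26), (DEN, 18, 36, LAX, 33), (DEN, 18, 36, MIA, 29), (DEN, 18, 36, NRT, 5), (DEN, 18, 8, LAX, 33), (DEN, 18, 8, MIA, 29), (DEN, 18, 8, NRT, 5), (JFK, 21, 39, ATL, 22), (JFK, 21, 39, CDG, 30), (JFK, 21, 39, NRT, 21), (JFK, 21, 39, SEA, 26), (LAX, 18, 33, DEN, 36), (LAX, 18, 33, DEN, 8), (LAX, 18, 33, MIA, 29), (LAX, 18, 33, NRT, 5), (MIA, 18, 29, DEN, 36), (MIA, 18, 29, DEN, 8), (MIA, 18, 29, LAX, 33), (MIA, 18, 29, NRT, 5), (NRT, 18, 5, DEN, 36), (NRT, 18, 5, DEN, 8), (NRT, 18, 5, LAX, 33), (NRT, 18, 5, MIA, 29), (NRT, 21, 21, ATL, 22), (NRT, 21, 21, CDG, 30), (NRT, 21, 21, JFK, 39), (NRT, 21, 21, SEA, 26), (SEA, 21, 26, ATL, 22), (SEA, 21, 26, CDG, 30), (SEA, 21, 26, JFK, 39), (SEA, 21, 26, NRT, 21)}
π[code2, fno]: project onto (code2, fno) (29 duplicate(s) eliminated) → {(ATL, 21), (CDG, 21), (DEN, 18), (JFK, 21), (LAX, 18), (MIA, 18), (NRT, 18), (NRT, 21), (SEA, 21)}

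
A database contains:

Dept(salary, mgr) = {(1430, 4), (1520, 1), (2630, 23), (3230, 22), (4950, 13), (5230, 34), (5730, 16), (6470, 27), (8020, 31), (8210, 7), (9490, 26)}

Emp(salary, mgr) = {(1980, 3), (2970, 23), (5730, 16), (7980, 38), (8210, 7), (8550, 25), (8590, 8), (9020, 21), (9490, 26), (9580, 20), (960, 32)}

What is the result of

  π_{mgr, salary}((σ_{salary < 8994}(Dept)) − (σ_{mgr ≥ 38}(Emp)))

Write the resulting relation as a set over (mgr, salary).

{(1, 1520), (13, 4950), (16, 5730), (22, 3230), (23, 2630), (27, 6470), (31, 8020), (34, 5230), (4, 1430), (7, 8210)}

Apply σ_{salary < 8994}; surviving tuples: {(1430, 4), (1520, 1), (2630, 23), (3230, 22), (4950, 13), (5230, 34), (5730, 16), (6470, 27), (8020, 31), (8210, 7)}
Apply σ_{mgr ≥ 38}; surviving tuples: {(7980, 38)}
Difference: {(1430, 4), (1520, 1), (2630, 23), (3230, 22), (4950, 13), (5230, 34), (5730, 16), (6470, 27), (8020, 31), (8210, 7)} with {(7980, 38)} → {(1430, 4), (1520, 1), (2630, 23), (3230, 22), (4950, 13), (5230, 34), (5730, 16), (6470, 27), (8020, 31), (8210, 7)}
π[mgr, salary]: project onto (mgr, salary) → {(1, 1520), (13, 4950), (16, 5730), (22, 3230), (23, 2630), (27, 6470), (31, 8020), (34, 5230), (4, 1430), (7, 8210)}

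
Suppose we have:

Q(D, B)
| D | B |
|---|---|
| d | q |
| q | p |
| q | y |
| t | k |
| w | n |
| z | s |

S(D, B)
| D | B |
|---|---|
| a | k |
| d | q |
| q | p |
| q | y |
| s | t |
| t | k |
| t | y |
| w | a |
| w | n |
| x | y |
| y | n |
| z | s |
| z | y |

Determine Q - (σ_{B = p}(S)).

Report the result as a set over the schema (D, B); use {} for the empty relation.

Selection B = p: {(q, p)}
Taking the difference: {(d, q), (q, y), (t, k), (w, n), (z, s)}

{(d, q), (q, y), (t, k), (w, n), (z, s)}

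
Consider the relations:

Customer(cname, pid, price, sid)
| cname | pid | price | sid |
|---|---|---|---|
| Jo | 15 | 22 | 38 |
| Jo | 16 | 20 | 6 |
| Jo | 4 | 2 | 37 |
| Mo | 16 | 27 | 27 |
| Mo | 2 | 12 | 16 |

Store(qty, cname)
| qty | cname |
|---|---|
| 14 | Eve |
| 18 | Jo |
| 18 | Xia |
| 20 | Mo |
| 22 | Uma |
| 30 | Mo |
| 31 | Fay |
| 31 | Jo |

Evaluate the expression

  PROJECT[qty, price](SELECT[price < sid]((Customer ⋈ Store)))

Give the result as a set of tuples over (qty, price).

Customer ⋈ Store (natural join on cname): {(Jo, 15, 22, 38, 18), (Jo, 15, 22, 38, 31), (Jo, 16, 20, 6, 18), (Jo, 16, 20, 6, 31), (Jo, 4, 2, 37, 18), (Jo, 4, 2, 37, 31), (Mo, 16, 27, 27, 20), (Mo, 16, 27, 27, 30), (Mo, 2, 12, 16, 20), (Mo, 2, 12, 16, 30)}
Filtering on price < sid leaves {(Jo, 15, 22, 38, 18), (Jo, 15, 22, 38, 31), (Jo, 4, 2, 37, 18), (Jo, 4, 2, 37, 31), (Mo, 2, 12, 16, 20), (Mo, 2, 12, 16, 30)}.
Projecting to qty, price: {(18, 2), (18, 22), (20, 12), (30, 12), (31, 2), (31, 22)}

{(18, 2), (18, 22), (20, 12), (30, 12), (31, 2), (31, 22)}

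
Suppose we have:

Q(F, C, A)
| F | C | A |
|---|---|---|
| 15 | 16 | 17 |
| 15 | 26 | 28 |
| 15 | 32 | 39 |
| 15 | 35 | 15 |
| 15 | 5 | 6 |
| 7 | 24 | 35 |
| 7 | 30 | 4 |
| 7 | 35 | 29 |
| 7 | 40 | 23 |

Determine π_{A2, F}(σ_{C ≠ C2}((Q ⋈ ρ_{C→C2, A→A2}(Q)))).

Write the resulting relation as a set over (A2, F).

{(15, 15), (17, 15), (23, 7), (28, 15), (29, 7), (35, 7), (39, 15), (4, 7), (6, 15)}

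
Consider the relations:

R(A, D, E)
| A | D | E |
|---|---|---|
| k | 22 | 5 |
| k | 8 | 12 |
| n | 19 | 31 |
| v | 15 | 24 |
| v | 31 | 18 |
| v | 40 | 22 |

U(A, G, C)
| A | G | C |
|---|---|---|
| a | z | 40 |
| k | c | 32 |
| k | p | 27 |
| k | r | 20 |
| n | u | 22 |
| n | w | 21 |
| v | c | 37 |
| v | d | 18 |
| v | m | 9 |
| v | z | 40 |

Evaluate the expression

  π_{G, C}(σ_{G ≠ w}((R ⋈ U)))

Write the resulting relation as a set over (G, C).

Joining R and U on A yields {(k, 22, 5, c, 32), (k, 22, 5, p, 27), (k, 22, 5, r, 20), (k, 8, 12, c, 32), (k, 8, 12, p, 27), (k, 8, 12, r, 20), (n, 19, 31, u, 22), (n, 19, 31, w, 21), (v, 15, 24, c, 37), (v, 15, 24, d, 18), (v, 15, 24, m, 9), (v, 15, 24, z, 40), (v, 31, 18, c, 37), (v, 31, 18, d, 18), (v, 31, 18, m, 9), (v, 31, 18, z, 40), (v, 40, 22, c, 37), (v, 40, 22, d, 18), (v, 40, 22, m, 9), (v, 40, 22, z, 40)}.
Selection G ≠ w: {(k, 22, 5, c, 32), (k, 22, 5, p, 27), (k, 22, 5, r, 20), (k, 8, 12, c, 32), (k, 8, 12, p, 27), (k, 8, 12, r, 20), (n, 19, 31, u, 22), (v, 15, 24, c, 37), (v, 15, 24, d, 18), (v, 15, 24, m, 9), (v, 15, 24, z, 40), (v, 31, 18, c, 37), (v, 31, 18, d, 18), (v, 31, 18, m, 9), (v, 31, 18, z, 40), (v, 40, 22, c, 37), (v, 40, 22, d, 18), (v, 40, 22, m, 9), (v, 40, 22, z, 40)}
π[G, C]: project onto (G, C) (11 duplicate(s) eliminated) → {(c, 32), (c, 37), (d, 18), (m, 9), (p, 27), (r, 20), (u, 22), (z, 40)}

{(c, 32), (c, 37), (d, 18), (m, 9), (p, 27), (r, 20), (u, 22), (z, 40)}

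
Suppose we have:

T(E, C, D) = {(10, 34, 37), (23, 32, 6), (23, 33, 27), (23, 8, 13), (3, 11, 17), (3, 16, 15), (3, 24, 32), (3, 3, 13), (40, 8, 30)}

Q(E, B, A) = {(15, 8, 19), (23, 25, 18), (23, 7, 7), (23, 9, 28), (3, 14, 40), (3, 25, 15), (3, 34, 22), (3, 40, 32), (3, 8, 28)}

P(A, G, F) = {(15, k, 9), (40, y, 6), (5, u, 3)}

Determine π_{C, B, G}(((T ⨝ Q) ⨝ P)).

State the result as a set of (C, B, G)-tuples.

{(11, 14, y), (11, 25, k), (16, 14, y), (16, 25, k), (24, 14, y), (24, 25, k), (3, 14, y), (3, 25, k)}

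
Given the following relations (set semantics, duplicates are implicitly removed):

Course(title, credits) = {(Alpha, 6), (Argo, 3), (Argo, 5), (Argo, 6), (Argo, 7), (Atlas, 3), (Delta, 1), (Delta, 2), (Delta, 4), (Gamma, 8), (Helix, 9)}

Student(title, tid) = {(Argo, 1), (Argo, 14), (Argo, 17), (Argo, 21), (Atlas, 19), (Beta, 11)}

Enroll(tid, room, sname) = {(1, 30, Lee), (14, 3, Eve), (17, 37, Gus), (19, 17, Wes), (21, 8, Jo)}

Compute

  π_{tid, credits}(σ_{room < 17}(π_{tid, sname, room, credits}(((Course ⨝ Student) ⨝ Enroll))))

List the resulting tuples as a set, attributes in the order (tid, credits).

{(14, 3), (14, 5), (14, 6), (14, 7), (21, 3), (21, 5), (21, 6), (21, 7)}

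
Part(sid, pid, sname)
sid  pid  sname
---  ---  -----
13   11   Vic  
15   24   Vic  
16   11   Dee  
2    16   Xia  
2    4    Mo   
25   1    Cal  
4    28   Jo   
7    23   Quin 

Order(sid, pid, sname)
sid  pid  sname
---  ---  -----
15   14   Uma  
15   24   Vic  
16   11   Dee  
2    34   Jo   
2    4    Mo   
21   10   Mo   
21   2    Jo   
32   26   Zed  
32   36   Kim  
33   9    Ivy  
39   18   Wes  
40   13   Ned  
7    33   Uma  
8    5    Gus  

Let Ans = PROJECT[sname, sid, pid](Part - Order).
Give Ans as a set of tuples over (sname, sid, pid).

{(Cal, 25, 1), (Jo, 4, 28), (Quin, 7, 23), (Vic, 13, 11), (Xia, 2, 16)}

Difference: {(13, 11, Vic), (15, 24, Vic), (16, 11, Dee), (2, 16, Xia), (2, 4, Mo), (25, 1, Cal), (4, 28, Jo), (7, 23, Quin)} with {(15, 14, Uma), (15, 24, Vic), (16, 11, Dee), (2, 34, Jo), (2, 4, Mo), (21, 10, Mo), (21, 2, Jo), (32, 26, Zed), (32, 36, Kim), (33, 9, Ivy), (39, 18, Wes), (40, 13, Ned), (7, 33, Uma), (8, 5, Gus)} → {(13, 11, Vic), (2, 16, Xia), (25, 1, Cal), (4, 28, Jo), (7, 23, Quin)}
π_{sname, sid, pid} gives {(Cal, 25, 1), (Jo, 4, 28), (Quin, 7, 23), (Vic, 13, 11), (Xia, 2, 16)}.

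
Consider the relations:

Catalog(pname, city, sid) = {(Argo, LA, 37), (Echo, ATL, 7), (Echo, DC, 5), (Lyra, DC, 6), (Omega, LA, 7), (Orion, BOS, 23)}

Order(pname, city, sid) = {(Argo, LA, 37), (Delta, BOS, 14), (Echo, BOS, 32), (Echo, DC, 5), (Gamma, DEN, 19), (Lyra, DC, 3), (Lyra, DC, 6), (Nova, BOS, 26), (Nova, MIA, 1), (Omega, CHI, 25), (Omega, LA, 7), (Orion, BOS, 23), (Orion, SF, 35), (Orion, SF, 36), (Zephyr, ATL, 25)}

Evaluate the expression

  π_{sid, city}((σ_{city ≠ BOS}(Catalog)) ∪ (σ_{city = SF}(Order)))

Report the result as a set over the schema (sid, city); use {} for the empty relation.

{(35, SF), (36, SF), (37, LA), (5, DC), (6, DC), (7, ATL), (7, LA)}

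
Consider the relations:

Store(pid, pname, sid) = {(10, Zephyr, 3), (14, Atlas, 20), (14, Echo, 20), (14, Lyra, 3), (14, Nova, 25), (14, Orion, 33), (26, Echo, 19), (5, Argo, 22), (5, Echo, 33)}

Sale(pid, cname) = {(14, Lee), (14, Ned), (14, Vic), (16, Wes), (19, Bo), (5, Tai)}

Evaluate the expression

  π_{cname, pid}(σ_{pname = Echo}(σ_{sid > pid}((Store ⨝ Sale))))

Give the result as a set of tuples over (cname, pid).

Natural join on pid: {(14, Atlas, 20, Lee), (14, Atlas, 20, Ned), (14, Atlas, 20, Vic), (14, Echo, 20, Lee), (14, Echo, 20, Ned), (14, Echo, 20, Vic), (14, Lyra, 3, Lee), (14, Lyra, 3, Ned), (14, Lyra, 3, Vic), (14, Nova, 25, Lee), (14, Nova, 25, Ned), (14, Nova, 25, Vic), (14, Orion, 33, Lee), (14, Orion, 33, Ned), (14, Orion, 33, Vic), (5, Argo, 22, Tai), (5, Echo, 33, Tai)}
Filtering on sid > pid leaves {(14, Atlas, 20, Lee), (14, Atlas, 20, Ned), (14, Atlas, 20, Vic), (14, Echo, 20, Lee), (14, Echo, 20, Ned), (14, Echo, 20, Vic), (14, Nova, 25, Lee), (14, Nova, 25, Ned), (14, Nova, 25, Vic), (14, Orion, 33, Lee), (14, Orion, 33, Ned), (14, Orion, 33, Vic), (5, Argo, 22, Tai), (5, Echo, 33, Tai)}.
Filtering on pname = Echo leaves {(14, Echo, 20, Lee), (14, Echo, 20, Ned), (14, Echo, 20, Vic), (5, Echo, 33, Tai)}.
π[cname, pid]: project onto (cname, pid) → {(Lee, 14), (Ned, 14), (Tai, 5), (Vic, 14)}

{(Lee, 14), (Ned, 14), (Tai, 5), (Vic, 14)}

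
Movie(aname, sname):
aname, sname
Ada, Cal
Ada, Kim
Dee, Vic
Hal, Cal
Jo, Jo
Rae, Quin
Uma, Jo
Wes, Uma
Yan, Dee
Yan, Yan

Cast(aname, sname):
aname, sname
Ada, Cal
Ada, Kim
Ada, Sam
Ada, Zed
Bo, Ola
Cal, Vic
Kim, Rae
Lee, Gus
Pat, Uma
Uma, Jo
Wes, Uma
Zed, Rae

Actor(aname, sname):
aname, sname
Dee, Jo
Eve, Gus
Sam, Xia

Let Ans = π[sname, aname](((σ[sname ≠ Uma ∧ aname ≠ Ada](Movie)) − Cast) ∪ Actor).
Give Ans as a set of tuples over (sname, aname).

{(Cal, Hal), (Dee, Yan), (Gus, Eve), (Jo, Dee), (Jo, Jo), (Quin, Rae), (Vic, Dee), (Xia, Sam), (Yan, Yan)}

Selection sname ≠ Uma ∧ aname ≠ Ada: {(Dee, Vic), (Hal, Cal), (Jo, Jo), (Rae, Quin), (Uma, Jo), (Yan, Dee), (Yan, Yan)}
Difference: {(Dee, Vic), (Hal, Cal), (Jo, Jo), (Rae, Quin), (Uma, Jo), (Yan, Dee), (Yan, Yan)} with {(Ada, Cal), (Ada, Kim), (Ada, Sam), (Ada, Zed), (Bo, Ola), (Cal, Vic), (Kim, Rae), (Lee, Gus), (Pat, Uma), (Uma, Jo), (Wes, Uma), (Zed, Rae)} → {(Dee, Vic), (Hal, Cal), (Jo, Jo), (Rae, Quin), (Yan, Dee), (Yan, Yan)}
Union: {(Dee, Vic), (Hal, Cal), (Jo, Jo), (Rae, Quin), (Yan, Dee), (Yan, Yan)} with {(Dee, Jo), (Eve, Gus), (Sam, Xia)} → {(Dee, Jo), (Dee, Vic), (Eve, Gus), (Hal, Cal), (Jo, Jo), (Rae, Quin), (Sam, Xia), (Yan, Dee), (Yan, Yan)}
π_{sname, aname} gives {(Cal, Hal), (Dee, Yan), (Gus, Eve), (Jo, Dee), (Jo, Jo), (Quin, Rae), (Vic, Dee), (Xia, Sam), (Yan, Yan)}.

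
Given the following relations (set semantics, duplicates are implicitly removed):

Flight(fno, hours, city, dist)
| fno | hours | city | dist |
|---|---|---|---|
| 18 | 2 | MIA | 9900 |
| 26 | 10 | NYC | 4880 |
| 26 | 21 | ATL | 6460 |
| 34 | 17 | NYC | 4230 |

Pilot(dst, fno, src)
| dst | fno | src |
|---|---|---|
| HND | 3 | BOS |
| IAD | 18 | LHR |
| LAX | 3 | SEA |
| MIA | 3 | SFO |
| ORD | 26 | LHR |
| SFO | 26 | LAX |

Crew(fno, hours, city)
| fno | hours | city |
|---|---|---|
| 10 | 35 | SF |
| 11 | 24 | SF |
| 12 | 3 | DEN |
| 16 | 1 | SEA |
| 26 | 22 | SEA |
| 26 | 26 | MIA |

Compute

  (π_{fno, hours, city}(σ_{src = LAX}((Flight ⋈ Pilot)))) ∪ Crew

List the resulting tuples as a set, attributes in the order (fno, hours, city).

Flight ⋈ Pilot (natural join on fno): {(18, 2, MIA, 9900, IAD, LHR), (26, 10, NYC, 4880, ORD, LHR), (26, 10, NYC, 4880, SFO, LAX), (26, 21, ATL, 6460, ORD, LHR), (26, 21, ATL, 6460, SFO, LAX)}
σ[src = LAX]: keep tuples satisfying src = LAX → {(26, 10, NYC, 4880, SFO, LAX), (26, 21, ATL, 6460, SFO, LAX)}
π_{fno, hours, city} gives {(26, 10, NYC), (26, 21, ATL)}.
Set union of the two operands is {(10, 35, SF), (11, 24, SF), (12, 3, DEN), (16, 1, SEA), (26, 10, NYC), (26, 21, ATL), (26, 22, SEA), (26, 26, MIA)}.

{(10, 35, SF), (11, 24, SF), (12, 3, DEN), (16, 1, SEA), (26, 10, NYC), (26, 21, ATL), (26, 22, SEA), (26, 26, MIA)}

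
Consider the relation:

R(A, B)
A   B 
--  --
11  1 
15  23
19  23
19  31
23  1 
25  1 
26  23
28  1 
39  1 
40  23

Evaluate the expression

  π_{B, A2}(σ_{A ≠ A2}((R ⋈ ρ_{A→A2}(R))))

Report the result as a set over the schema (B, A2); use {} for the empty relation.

{(1, 11), (1, 23), (1, 25), (1, 28), (1, 39), (23, 15), (23, 19), (23, 26), (23, 40)}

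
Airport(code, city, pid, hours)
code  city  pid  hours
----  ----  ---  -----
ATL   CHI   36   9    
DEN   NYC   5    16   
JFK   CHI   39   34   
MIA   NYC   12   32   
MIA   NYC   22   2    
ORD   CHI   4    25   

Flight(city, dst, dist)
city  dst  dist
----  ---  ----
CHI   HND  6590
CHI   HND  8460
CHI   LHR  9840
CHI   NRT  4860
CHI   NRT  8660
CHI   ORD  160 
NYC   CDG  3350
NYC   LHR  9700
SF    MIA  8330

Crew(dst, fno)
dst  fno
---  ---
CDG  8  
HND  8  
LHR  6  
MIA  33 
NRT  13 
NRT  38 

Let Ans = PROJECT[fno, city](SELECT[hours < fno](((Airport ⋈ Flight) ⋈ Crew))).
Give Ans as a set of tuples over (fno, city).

{(13, CHI), (38, CHI), (6, NYC), (8, NYC)}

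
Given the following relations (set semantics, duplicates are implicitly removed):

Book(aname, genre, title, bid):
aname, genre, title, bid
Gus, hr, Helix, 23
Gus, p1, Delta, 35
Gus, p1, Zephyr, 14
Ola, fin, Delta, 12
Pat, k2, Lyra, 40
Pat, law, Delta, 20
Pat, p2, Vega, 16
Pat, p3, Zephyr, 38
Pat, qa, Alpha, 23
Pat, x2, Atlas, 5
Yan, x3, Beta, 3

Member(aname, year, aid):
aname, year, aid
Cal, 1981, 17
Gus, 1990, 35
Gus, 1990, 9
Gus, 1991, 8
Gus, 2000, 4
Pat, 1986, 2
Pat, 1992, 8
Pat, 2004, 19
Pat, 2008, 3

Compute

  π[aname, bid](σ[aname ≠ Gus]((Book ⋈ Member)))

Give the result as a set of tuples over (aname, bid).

Book ⋈ Member (natural join on aname): {(Gus, hr, Helix, 23, 1990, 35), (Gus, hr, Helix, 23, 1990, 9), (Gus, hr, Helix, 23, 1991, 8), (Gus, hr, Helix, 23, 2000, 4), (Gus, p1, Delta, 35, 1990, 35), (Gus, p1, Delta, 35, 1990, 9), (Gus, p1, Delta, 35, 1991, 8), (Gus, p1, Delta, 35, 2000, 4), (Gus, p1, Zephyr, 14, 1990, 35), (Gus, p1, Zephyr, 14, 1990, 9), (Gus, p1, Zephyr, 14, 1991, 8), (Gus, p1, Zephyr, 14, 2000, 4), (Pat, k2, Lyra, 40, 1986, 2), (Pat, k2, Lyra, 40, 1992, 8), (Pat, k2, Lyra, 40, 2004, 19), (Pat, k2, Lyra, 40, 2008, 3), (Pat, law, Delta, 20, 1986, 2), (Pat, law, Delta, 20, 1992, 8), (Pat, law, Delta, 20, 2004, 19), (Pat, law, Delta, 20, 2008, 3), (Pat, p2, Vega, 16, 1986, 2), (Pat, p2, Vega, 16, 1992, 8), (Pat, p2, Vega, 16, 2004, 19), (Pat, p2, Vega, 16, 2008, 3), (Pat, p3, Zephyr, 38, 1986, 2), (Pat, p3, Zephyr, 38, 1992, 8), (Pat, p3, Zephyr, 38, 2004, 19), (Pat, p3, Zephyr, 38, 2008, 3), (Pat, qa, Alpha, 23, 1986, 2), (Pat, qa, Alpha, 23, 1992, 8), (Pat, qa, Alpha, 23, 2004, 19), (Pat, qa, Alpha, 23, 2008, 3), (Pat, x2, Atlas, 5, 1986, 2), (Pat, x2, Atlas, 5, 1992, 8), (Pat, x2, Atlas, 5, 2004, 19), (Pat, x2, Atlas, 5, 2008, 3)}
Selection aname ≠ Gus: {(Pat, k2, Lyra, 40, 1986, 2), (Pat, k2, Lyra, 40, 1992, 8), (Pat, k2, Lyra, 40, 2004, 19), (Pat, k2, Lyra, 40, 2008, 3), (Pat, law, Delta, 20, 1986, 2), (Pat, law, Delta, 20, 1992, 8), (Pat, law, Delta, 20, 2004, 19), (Pat, law, Delta, 20, 2008, 3), (Pat, p2, Vega, 16, 1986, 2), (Pat, p2, Vega, 16, 1992, 8), (Pat, p2, Vega, 16, 2004, 19), (Pat, p2, Vega, 16, 2008, 3), (Pat, p3, Zephyr, 38, 1986, 2), (Pat, p3, Zephyr, 38, 1992, 8), (Pat, p3, Zephyr, 38, 2004, 19), (Pat, p3, Zephyr, 38, 2008, 3), (Pat, qa, Alpha, 23, 1986, 2), (Pat, qa, Alpha, 23, 1992, 8), (Pat, qa, Alpha, 23, 2004, 19), (Pat, qa, Alpha, 23, 2008, 3), (Pat, x2, Atlas, 5, 1986, 2), (Pat, x2, Atlas, 5, 1992, 8), (Pat, x2, Atlas, 5, 2004, 19), (Pat, x2, Atlas, 5, 2008, 3)}
π[aname, bid]: project onto (aname, bid) (18 duplicate(s) eliminated) → {(Pat, 16), (Pat, 20), (Pat, 23), (Pat, 38), (Pat, 40), (Pat, 5)}

{(Pat, 16), (Pat, 20), (Pat, 23), (Pat, 38), (Pat, 40), (Pat, 5)}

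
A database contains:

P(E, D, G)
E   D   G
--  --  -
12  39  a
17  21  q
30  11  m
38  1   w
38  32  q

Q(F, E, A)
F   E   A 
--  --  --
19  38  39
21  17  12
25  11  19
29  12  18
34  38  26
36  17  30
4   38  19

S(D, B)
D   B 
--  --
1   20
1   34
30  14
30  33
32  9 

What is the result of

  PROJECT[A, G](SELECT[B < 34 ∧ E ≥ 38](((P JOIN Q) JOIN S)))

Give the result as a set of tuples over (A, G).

P ⋈ Q (natural join on E): {(12, 39, a, 29, 18), (17, 21, q, 21, 12), (17, 21, q, 36, 30), (38, 1, w, 19, 39), (38, 1, w, 34, 26), (38, 1, w, 4, 19), (38, 32, q, 19, 39), (38, 32, q, 34, 26), (38, 32, q, 4, 19)}
(P JOIN Q) ⋈ S (natural join on D): {(38, 1, w, 19, 39, 20), (38, 1, w, 19, 39, 34), (38, 1, w, 34, 26, 20), (38, 1, w, 34, 26, 34), (38, 1, w, 4, 19, 20), (38, 1, w, 4, 19, 34), (38, 32, q, 19, 39, 9), (38, 32, q, 34, 26, 9), (38, 32, q, 4, 19, 9)}
Apply σ_{B < 34 ∧ E ≥ 38}; surviving tuples: {(38, 1, w, 19, 39, 20), (38, 1, w, 34, 26, 20), (38, 1, w, 4, 19, 20), (38, 32, q, 19, 39, 9), (38, 32, q, 34, 26, 9), (38, 32, q, 4, 19, 9)}
π[A, G]: project onto (A, G) → {(19, q), (19, w), (26, q), (26, w), (39, q), (39, w)}

{(19, q), (19, w), (26, q), (26, w), (39, q), (39, w)}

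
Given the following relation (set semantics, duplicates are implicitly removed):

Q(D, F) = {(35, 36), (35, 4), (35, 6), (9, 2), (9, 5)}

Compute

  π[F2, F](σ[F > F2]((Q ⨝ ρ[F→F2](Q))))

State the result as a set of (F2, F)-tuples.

ρ[F→F2]: schema becomes (D, F2); tuples unchanged.
Joining Q and ρ[F→F2](Q) on D yields {(35, 36, 36), (35, 36, 4), (35, 36, 6), (35, 4, 36), (35, 4, 4), (35, 4, 6), (35, 6, 36), (35, 6, 4), (35, 6, 6), (9, 2, 2), (9, 2, 5), (9, 5, 2), (9, 5, 5)}.
σ[F > F2]: keep tuples satisfying F > F2 → {(35, 36, 4), (35, 36, 6), (35, 6, 4), (9, 5, 2)}
Projecting to F2, F: {(2, 5), (4, 36), (4, 6), (6, 36)}

{(2, 5), (4, 36), (4, 6), (6, 36)}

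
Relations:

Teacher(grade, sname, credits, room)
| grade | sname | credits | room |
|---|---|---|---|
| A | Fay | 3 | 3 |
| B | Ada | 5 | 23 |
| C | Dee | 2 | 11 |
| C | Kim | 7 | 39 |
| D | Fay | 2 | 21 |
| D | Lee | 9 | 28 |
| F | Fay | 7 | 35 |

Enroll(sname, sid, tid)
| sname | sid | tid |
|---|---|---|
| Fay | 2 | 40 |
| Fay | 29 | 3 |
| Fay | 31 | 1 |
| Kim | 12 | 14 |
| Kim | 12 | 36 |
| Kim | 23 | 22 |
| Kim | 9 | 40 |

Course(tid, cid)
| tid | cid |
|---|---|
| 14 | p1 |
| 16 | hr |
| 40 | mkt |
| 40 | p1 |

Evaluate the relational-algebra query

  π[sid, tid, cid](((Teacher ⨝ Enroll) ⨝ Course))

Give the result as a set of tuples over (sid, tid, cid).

{(12, 14, p1), (2, 40, mkt), (2, 40, p1), (9, 40, mkt), (9, 40, p1)}

Natural join on sname: {(A, Fay, 3, 3, 2, 40), (A, Fay, 3, 3, 29, 3), (A, Fay, 3, 3, 31, 1), (C, Kim, 7, 39, 12, 14), (C, Kim, 7, 39, 12, 36), (C, Kim, 7, 39, 23, 22), (C, Kim, 7, 39, 9, 40), (D, Fay, 2, 21, 2, 40), (D, Fay, 2, 21, 29, 3), (D, Fay, 2, 21, 31, 1), (F, Fay, 7, 35, 2, 40), (F, Fay, 7, 35, 29, 3), (F, Fay, 7, 35, 31, 1)}
Natural join on tid: {(A, Fay, 3, 3, 2, 40, mkt), (A, Fay, 3, 3, 2, 40, p1), (C, Kim, 7, 39, 12, 14, p1), (C, Kim, 7, 39, 9, 40, mkt), (C, Kim, 7, 39, 9, 40, p1), (D, Fay, 2, 21, 2, 40, mkt), (D, Fay, 2, 21, 2, 40, p1), (F, Fay, 7, 35, 2, 40, mkt), (F, Fay, 7, 35, 2, 40, p1)}
Projecting to sid, tid, cid (4 duplicate(s) eliminated): {(12, 14, p1), (2, 40, mkt), (2, 40, p1), (9, 40, mkt), (9, 40, p1)}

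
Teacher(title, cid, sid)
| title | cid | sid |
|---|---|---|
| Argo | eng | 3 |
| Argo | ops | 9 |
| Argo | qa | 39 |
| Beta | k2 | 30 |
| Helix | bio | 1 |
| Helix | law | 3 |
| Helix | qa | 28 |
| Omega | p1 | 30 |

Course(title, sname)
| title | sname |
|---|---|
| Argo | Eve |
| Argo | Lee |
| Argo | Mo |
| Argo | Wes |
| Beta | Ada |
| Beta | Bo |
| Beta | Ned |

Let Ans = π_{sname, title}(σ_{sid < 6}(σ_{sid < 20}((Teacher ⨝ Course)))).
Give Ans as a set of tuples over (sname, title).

{(Eve, Argo), (Lee, Argo), (Mo, Argo), (Wes, Argo)}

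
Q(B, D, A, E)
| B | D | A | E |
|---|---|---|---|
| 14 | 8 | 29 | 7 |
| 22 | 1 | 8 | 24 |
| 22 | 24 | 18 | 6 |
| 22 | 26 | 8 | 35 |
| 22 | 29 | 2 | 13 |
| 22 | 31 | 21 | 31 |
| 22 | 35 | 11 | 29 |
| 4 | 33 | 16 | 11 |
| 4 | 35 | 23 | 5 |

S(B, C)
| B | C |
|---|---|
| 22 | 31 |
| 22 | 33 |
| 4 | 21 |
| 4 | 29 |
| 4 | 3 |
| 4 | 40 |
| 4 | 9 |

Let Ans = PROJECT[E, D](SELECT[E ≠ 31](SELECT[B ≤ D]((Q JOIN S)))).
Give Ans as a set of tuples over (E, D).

{(11, 33), (13, 29), (29, 35), (35, 26), (5, 35), (6, 24)}

Joining Q and S on B yields {(22, 1, 8, 24, 31), (22, 1, 8, 24, 33), (22, 24, 18, 6, 31), (22, 24, 18, 6, 33), (22, 26, 8, 35, 31), (22, 26, 8, 35, 33), (22, 29, 2, 13, 31), (22, 29, 2, 13, 33), (22, 31, 21, 31, 31), (22, 31, 21, 31, 33), (22, 35, 11, 29, 31), (22, 35, 11, 29, 33), (4, 33, 16, 11, 21), (4, 33, 16, 11, 29), (4, 33, 16, 11, 3), (4, 33, 16, 11, 40), (4, 33, 16, 11, 9), (4, 35, 23, 5, 21), (4, 35, 23, 5, 29), (4, 35, 23, 5, 3), (4, 35, 23, 5, 40), (4, 35, 23, 5, 9)}.
σ[B ≤ D]: keep tuples satisfying B ≤ D → {(22, 24, 18, 6, 31), (22, 24, 18, 6, 33), (22, 26, 8, 35, 31), (22, 26, 8, 35, 33), (22, 29, 2, 13, 31), (22, 29, 2, 13, 33), (22, 31, 21, 31, 31), (22, 31, 21, 31, 33), (22, 35, 11, 29, 31), (22, 35, 11, 29, 33), (4, 33, 16, 11, 21), (4, 33, 16, 11, 29), (4, 33, 16, 11, 3), (4, 33, 16, 11, 40), (4, 33, 16, 11, 9), (4, 35, 23, 5, 21), (4, 35, 23, 5, 29), (4, 35, 23, 5, 3), (4, 35, 23, 5, 40), (4, 35, 23, 5, 9)}
σ[E ≠ 31]: keep tuples satisfying E ≠ 31 → {(22, 24, 18, 6, 31), (22, 24, 18, 6, 33), (22, 26, 8, 35, 31), (22, 26, 8, 35, 33), (22, 29, 2, 13, 31), (22, 29, 2, 13, 33), (22, 35, 11, 29, 31), (22, 35, 11, 29, 33), (4, 33, 16, 11, 21), (4, 33, 16, 11, 29), (4, 33, 16, 11, 3), (4, 33, 16, 11, 40), (4, 33, 16, 11, 9), (4, 35, 23, 5, 21), (4, 35, 23, 5, 29), (4, 35, 23, 5, 3), (4, 35, 23, 5, 40), (4, 35, 23, 5, 9)}
π_{E, D} gives {(11, 33), (13, 29), (29, 35), (35, 26), (5, 35), (6, 24)} (12 duplicate(s) eliminated).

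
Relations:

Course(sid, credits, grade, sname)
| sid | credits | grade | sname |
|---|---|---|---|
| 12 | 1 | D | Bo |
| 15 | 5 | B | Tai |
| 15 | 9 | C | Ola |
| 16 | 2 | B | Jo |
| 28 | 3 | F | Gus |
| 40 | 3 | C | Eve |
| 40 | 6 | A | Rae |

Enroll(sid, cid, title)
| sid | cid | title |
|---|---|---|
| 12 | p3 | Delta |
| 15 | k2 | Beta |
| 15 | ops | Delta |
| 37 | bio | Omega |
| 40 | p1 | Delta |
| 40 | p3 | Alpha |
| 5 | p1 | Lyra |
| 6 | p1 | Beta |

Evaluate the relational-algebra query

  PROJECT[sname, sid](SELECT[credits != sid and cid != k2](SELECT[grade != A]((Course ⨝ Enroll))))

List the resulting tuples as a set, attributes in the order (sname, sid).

{(Bo, 12), (Eve, 40), (Ola, 15), (Tai, 15)}

Natural join on sid: {(12, 1, D, Bo, p3, Delta), (15, 5, B, Tai, k2, Beta), (15, 5, B, Tai, ops, Delta), (15, 9, C, Ola, k2, Beta), (15, 9, C, Ola, ops, Delta), (40, 3, C, Eve, p1, Delta), (40, 3, C, Eve, p3, Alpha), (40, 6, A, Rae, p1, Delta), (40, 6, A, Rae, p3, Alpha)}
σ[grade != A]: keep tuples satisfying grade != A → {(12, 1, D, Bo, p3, Delta), (15, 5, B, Tai, k2, Beta), (15, 5, B, Tai, ops, Delta), (15, 9, C, Ola, k2, Beta), (15, 9, C, Ola, ops, Delta), (40, 3, C, Eve, p1, Delta), (40, 3, C, Eve, p3, Alpha)}
σ[credits != sid and cid != k2]: keep tuples satisfying credits != sid and cid != k2 → {(12, 1, D, Bo, p3, Delta), (15, 5, B, Tai, ops, Delta), (15, 9, C, Ola, ops, Delta), (40, 3, C, Eve, p1, Delta), (40, 3, C, Eve, p3, Alpha)}
π_{sname, sid} gives {(Bo, 12), (Eve, 40), (Ola, 15), (Tai, 15)} (1 duplicate(s) eliminated).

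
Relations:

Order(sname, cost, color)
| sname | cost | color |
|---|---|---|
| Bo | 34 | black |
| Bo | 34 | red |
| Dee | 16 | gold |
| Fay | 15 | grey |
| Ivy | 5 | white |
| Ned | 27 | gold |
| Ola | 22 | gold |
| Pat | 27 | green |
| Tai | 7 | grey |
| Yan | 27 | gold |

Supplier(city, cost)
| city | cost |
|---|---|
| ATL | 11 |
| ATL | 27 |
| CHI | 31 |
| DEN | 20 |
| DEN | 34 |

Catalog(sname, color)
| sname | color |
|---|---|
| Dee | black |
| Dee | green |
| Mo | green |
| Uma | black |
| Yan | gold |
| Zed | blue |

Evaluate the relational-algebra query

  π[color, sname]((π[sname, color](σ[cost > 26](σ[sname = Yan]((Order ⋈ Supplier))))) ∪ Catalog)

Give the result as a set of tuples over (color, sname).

Order ⋈ Supplier (natural join on cost): {(Bo, 34, black, DEN), (Bo, 34, red, DEN), (Ned, 27, gold, ATL), (Pat, 27, green, ATL), (Yan, 27, gold, ATL)}
Filtering on sname = Yan leaves {(Yan, 27, gold, ATL)}.
Filtering on cost > 26 leaves {(Yan, 27, gold, ATL)}.
π[sname, color]: project onto (sname, color) → {(Yan, gold)}
Set union of the two operands is {(Dee, black), (Dee, green), (Mo, green), (Uma, black), (Yan, gold), (Zed, blue)}.
π[color, sname]: project onto (color, sname) → {(black, Dee), (black, Uma), (blue, Zed), (gold, Yan), (green, Dee), (green, Mo)}

{(black, Dee), (black, Uma), (blue, Zed), (gold, Yan), (green, Dee), (green, Mo)}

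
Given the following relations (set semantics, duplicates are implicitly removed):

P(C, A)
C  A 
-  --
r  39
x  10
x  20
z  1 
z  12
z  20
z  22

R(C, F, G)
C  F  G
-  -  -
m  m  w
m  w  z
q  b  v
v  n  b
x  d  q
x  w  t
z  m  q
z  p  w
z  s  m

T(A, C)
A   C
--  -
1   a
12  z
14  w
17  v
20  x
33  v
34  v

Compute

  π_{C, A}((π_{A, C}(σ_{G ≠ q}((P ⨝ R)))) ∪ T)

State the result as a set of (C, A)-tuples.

{(a, 1), (v, 17), (v, 33), (v, 34), (w, 14), (x, 10), (x, 20), (z, 1), (z, 12), (z, 20), (z, 22)}

Joining P and R on C yields {(x, 10, d, q), (x, 10, w, t), (x, 20, d, q), (x, 20, w, t), (z, 1, m, q), (z, 1, p, w), (z, 1, s, m), (z, 12, m, q), (z, 12, p, w), (z, 12, s, m), (z, 20, m, q), (z, 20, p, w), (z, 20, s, m), (z, 22, m, q), (z, 22, p, w), (z, 22, s, m)}.
Filtering on G ≠ q leaves {(x, 10, w, t), (x, 20, w, t), (z, 1, p, w), (z, 1, s, m), (z, 12, p, w), (z, 12, s, m), (z, 20, p, w), (z, 20, s, m), (z, 22, p, w), (z, 22, s, m)}.
Keep only column(s) A, C (4 duplicate(s) eliminated): {(1, z), (10, x), (12, z), (20, x), (20, z), (22, z)}
Union: {(1, z), (10, x), (12, z), (20, x), (20, z), (22, z)} with {(1, a), (12, z), (14, w), (17, v), (20, x), (33, v), (34, v)} → {(1, a), (1, z), (10, x), (12, z), (14, w), (17, v), (20, x), (20, z), (22, z), (33, v), (34, v)}
Keep only column(s) C, A: {(a, 1), (v, 17), (v, 33), (v, 34), (w, 14), (x, 10), (x, 20), (z, 1), (z, 12), (z, 20), (z, 22)}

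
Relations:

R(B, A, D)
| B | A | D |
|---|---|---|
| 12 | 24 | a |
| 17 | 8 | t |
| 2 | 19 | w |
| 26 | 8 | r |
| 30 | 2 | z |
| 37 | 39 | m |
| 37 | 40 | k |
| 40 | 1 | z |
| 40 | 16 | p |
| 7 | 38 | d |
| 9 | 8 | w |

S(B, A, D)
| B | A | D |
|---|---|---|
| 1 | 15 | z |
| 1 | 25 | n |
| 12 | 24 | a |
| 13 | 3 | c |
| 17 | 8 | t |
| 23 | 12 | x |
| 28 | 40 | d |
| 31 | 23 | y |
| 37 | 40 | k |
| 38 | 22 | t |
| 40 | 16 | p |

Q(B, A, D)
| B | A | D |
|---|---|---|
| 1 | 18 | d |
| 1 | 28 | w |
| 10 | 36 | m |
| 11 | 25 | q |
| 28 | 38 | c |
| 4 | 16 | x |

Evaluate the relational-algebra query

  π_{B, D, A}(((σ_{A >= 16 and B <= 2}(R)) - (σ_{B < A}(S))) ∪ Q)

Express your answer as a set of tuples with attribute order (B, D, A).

Filtering on A >= 16 and B <= 2 leaves {(2, 19, w)}.
Filtering on B < A leaves {(1, 15, z), (1, 25, n), (12, 24, a), (28, 40, d), (37, 40, k)}.
Taking the difference: {(2, 19, w)}
Taking the union: {(1, 18, d), (1, 28, w), (10, 36, m), (11, 25, q), (2, 19, w), (28, 38, c), (4, 16, x)}
Keep only column(s) B, D, A: {(1, d, 18), (1, w, 28), (10, m, 36), (11, q, 25), (2, w, 19), (28, c, 38), (4, x, 16)}

{(1, d, 18), (1, w, 28), (10, m, 36), (11, q, 25), (2, w, 19), (28, c, 38), (4, x, 16)}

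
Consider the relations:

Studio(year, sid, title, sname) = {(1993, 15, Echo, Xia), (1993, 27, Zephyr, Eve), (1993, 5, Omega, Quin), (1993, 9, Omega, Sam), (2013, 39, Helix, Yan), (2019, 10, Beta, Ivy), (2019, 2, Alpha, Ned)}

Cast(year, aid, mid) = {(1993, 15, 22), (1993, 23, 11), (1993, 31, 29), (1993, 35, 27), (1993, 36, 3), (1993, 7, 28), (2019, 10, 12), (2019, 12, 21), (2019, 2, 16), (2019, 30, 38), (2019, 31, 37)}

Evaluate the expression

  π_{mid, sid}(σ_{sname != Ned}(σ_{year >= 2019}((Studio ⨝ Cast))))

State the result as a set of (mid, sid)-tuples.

{(12, 10), (16, 10), (21, 10), (37, 10), (38, 10)}

Joining Studio and Cast on year yields {(1993, 15, Echo, Xia, 15, 22), (1993, 15, Echo, Xia, 23, 11), (1993, 15, Echo, Xia, 31, 29), (1993, 15, Echo, Xia, 35, 27), (1993, 15, Echo, Xia, 36, 3), (1993, 15, Echo, Xia, 7, 28), (1993, 27, Zephyr, Eve, 15, 22), (1993, 27, Zephyr, Eve, 23, 11), (1993, 27, Zephyr, Eve, 31, 29), (1993, 27, Zephyr, Eve, 35, 27), (1993, 27, Zephyr, Eve, 36, 3), (1993, 27, Zephyr, Eve, 7, 28), (1993, 5, Omega, Quin, 15, 22), (1993, 5, Omega, Quin, 23, 11), (1993, 5, Omega, Quin, 31, 29), (1993, 5, Omega, Quin, 35, 27), (1993, 5, Omega, Quin, 36, 3), (1993, 5, Omega, Quin, 7, 28), (1993, 9, Omega, Sam, 15, 22), (1993, 9, Omega, Sam, 23, 11), (1993, 9, Omega, Sam, 31, 29), (1993, 9, Omega, Sam, 35, 27), (1993, 9, Omega, Sam, 36, 3), (1993, 9, Omega, Sam, 7, 28), (2019, 10, Beta, Ivy, 10, 12), (2019, 10, Beta, Ivy, 12, 21), (2019, 10, Beta, Ivy, 2, 16), (2019, 10, Beta, Ivy, 30, 38), (2019, 10, Beta, Ivy, 31, 37), (2019, 2, Alpha, Ned, 10, 12), (2019, 2, Alpha, Ned, 12, 21), (2019, 2, Alpha, Ned, 2, 16), (2019, 2, Alpha, Ned, 30, 38), (2019, 2, Alpha, Ned, 31, 37)}.
Apply σ_{year >= 2019}; surviving tuples: {(2019, 10, Beta, Ivy, 10, 12), (2019, 10, Beta, Ivy, 12, 21), (2019, 10, Beta, Ivy, 2, 16), (2019, 10, Beta, Ivy, 30, 38), (2019, 10, Beta, Ivy, 31, 37), (2019, 2, Alpha, Ned, 10, 12), (2019, 2, Alpha, Ned, 12, 21), (2019, 2, Alpha, Ned, 2, 16), (2019, 2, Alpha, Ned, 30, 38), (2019, 2, Alpha, Ned, 31, 37)}
Apply σ_{sname != Ned}; surviving tuples: {(2019, 10, Beta, Ivy, 10, 12), (2019, 10, Beta, Ivy, 12, 21), (2019, 10, Beta, Ivy, 2, 16), (2019, 10, Beta, Ivy, 30, 38), (2019, 10, Beta, Ivy, 31, 37)}
Projecting to mid, sid: {(12, 10), (16, 10), (21, 10), (37, 10), (38, 10)}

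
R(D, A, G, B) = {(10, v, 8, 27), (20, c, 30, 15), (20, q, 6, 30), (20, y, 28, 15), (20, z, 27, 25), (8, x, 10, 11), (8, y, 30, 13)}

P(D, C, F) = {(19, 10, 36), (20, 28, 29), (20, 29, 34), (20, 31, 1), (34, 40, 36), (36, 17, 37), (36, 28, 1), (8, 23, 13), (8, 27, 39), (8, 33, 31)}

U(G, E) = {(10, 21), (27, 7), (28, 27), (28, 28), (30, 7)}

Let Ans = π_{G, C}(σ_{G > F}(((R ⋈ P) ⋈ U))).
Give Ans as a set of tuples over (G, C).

Joining R and P on D yields {(20, c, 30, 15, 28, 29), (20, c, 30, 15, 29, 34), (20, c, 30, 15, 31, 1), (20, q, 6, 30, 28, 29), (20, q, 6, 30, 29, 34), (20, q, 6, 30, 31, 1), (20, y, 28, 15, 28, 29), (20, y, 28, 15, 29, 34), (20, y, 28, 15, 31, 1), (20, z, 27, 25, 28, 29), (20, z, 27, 25, 29, 34), (20, z, 27, 25, 31, 1), (8, x, 10, 11, 23, 13), (8, x, 10, 11, 27, 39), (8, x, 10, 11, 33, 31), (8, y, 30, 13, 23, 13), (8, y, 30, 13, 27, 39), (8, y, 30, 13, 33, 31)}.
Joining (R ⋈ P) and U on G yields {(20, c, 30, 15, 28, 29, 7), (20, c, 30, 15, 29, 34, 7), (20, c, 30, 15, 31, 1, 7), (20, y, 28, 15, 28, 29, 27), (20, y, 28, 15, 28, 29, 28), (20, y, 28, 15, 29, 34, 27), (20, y, 28, 15, 29, 34, 28), (20, y, 28, 15, 31, 1, 27), (20, y, 28, 15, 31, 1, 28), (20, z, 27, 25, 28, 29, 7), (20, z, 27, 25, 29, 34, 7), (20, z, 27, 25, 31, 1, 7), (8, x, 10, 11, 23, 13, 21), (8, x, 10, 11, 27, 39, 21), (8, x, 10, 11, 33, 31, 21), (8, y, 30, 13, 23, 13, 7), (8, y, 30, 13, 27, 39, 7), (8, y, 30, 13, 33, 31, 7)}.
σ[G > F]: keep tuples satisfying G > F → {(20, c, 30, 15, 28, 29, 7), (20, c, 30, 15, 31, 1, 7), (20, y, 28, 15, 31, 1, 27), (20, y, 28, 15, 31, 1, 28), (20, z, 27, 25, 31, 1, 7), (8, y, 30, 13, 23, 13, 7)}
π[G, C]: project onto (G, C) (1 duplicate(s) eliminated) → {(27, 31), (28, 31), (30, 23), (30, 28), (30, 31)}

{(27, 31), (28, 31), (30, 23), (30, 28), (30, 31)}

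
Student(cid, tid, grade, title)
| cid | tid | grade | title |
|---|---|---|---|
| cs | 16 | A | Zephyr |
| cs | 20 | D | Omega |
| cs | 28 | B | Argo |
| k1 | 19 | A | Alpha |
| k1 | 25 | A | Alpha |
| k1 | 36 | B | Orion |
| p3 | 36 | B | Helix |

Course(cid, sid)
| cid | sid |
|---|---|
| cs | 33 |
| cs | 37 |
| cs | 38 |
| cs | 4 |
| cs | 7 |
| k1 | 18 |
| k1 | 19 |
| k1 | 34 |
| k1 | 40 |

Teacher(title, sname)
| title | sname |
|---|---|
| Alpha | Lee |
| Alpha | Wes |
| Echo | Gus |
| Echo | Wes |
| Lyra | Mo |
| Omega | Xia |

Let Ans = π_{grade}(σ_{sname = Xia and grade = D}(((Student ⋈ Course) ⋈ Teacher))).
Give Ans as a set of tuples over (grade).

{D}

Student ⋈ Course (natural join on cid): {(cs, 16, A, Zephyr, 33), (cs, 16, A, Zephyr, 37), (cs, 16, A, Zephyr, 38), (cs, 16, A, Zephyr, 4), (cs, 16, A, Zephyr, 7), (cs, 20, D, Omega, 33), (cs, 20, D, Omega, 37), (cs, 20, D, Omega, 38), (cs, 20, D, Omega, 4), (cs, 20, D, Omega, 7), (cs, 28, B, Argo, 33), (cs, 28, B, Argo, 37), (cs, 28, B, Argo, 38), (cs, 28, B, Argo, 4), (cs, 28, B, Argo, 7), (k1, 19, A, Alpha, 18), (k1, 19, A, Alpha, 19), (k1, 19, A, Alpha, 34), (k1, 19, A, Alpha, 40), (k1, 25, A, Alpha, 18), (k1, 25, A, Alpha, 19), (k1, 25, A, Alpha, 34), (k1, 25, A, Alpha, 40), (k1, 36, B, Orion, 18), (k1, 36, B, Orion, 19), (k1, 36, B, Orion, 34), (k1, 36, B, Orion, 40)}
(Student ⋈ Course) ⋈ Teacher (natural join on title): {(cs, 20, D, Omega, 33, Xia), (cs, 20, D, Omega, 37, Xia), (cs, 20, D, Omega, 38, Xia), (cs, 20, D, Omega, 4, Xia), (cs, 20, D, Omega, 7, Xia), (k1, 19, A, Alpha, 18, Lee), (k1, 19, A, Alpha, 18, Wes), (k1, 19, A, Alpha, 19, Lee), (k1, 19, A, Alpha, 19, Wes), (k1, 19, A, Alpha, 34, Lee), (k1, 19, A, Alpha, 34, Wes), (k1, 19, A, Alpha, 40, Lee), (k1, 19, A, Alpha, 40, Wes), (k1, 25, A, Alpha, 18, Lee), (k1, 25, A, Alpha, 18, Wes), (k1, 25, A, Alpha, 19, Lee), (k1, 25, A, Alpha, 19, Wes), (k1, 25, A, Alpha, 34, Lee), (k1, 25, A, Alpha, 34, Wes), (k1, 25, A, Alpha, 40, Lee), (k1, 25, A, Alpha, 40, Wes)}
σ[sname = Xia and grade = D]: keep tuples satisfying sname = Xia and grade = D → {(cs, 20, D, Omega, 33, Xia), (cs, 20, D, Omega, 37, Xia), (cs, 20, D, Omega, 38, Xia), (cs, 20, D, Omega, 4, Xia), (cs, 20, D, Omega, 7, Xia)}
π[grade]: project onto (grade) (4 duplicate(s) eliminated) → {D}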